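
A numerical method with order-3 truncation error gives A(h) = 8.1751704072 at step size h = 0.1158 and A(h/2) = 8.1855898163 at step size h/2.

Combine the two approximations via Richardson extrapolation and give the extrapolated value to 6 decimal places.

r = 3: numerator weight 8, denominator 7.
8 × 8.1855898163 = 65.4847185304; 65.4847185304 − 8.1751704072 = 57.3095481232
Divide by 2^3 − 1 = 7.
Result: 8.1870783033

8.187078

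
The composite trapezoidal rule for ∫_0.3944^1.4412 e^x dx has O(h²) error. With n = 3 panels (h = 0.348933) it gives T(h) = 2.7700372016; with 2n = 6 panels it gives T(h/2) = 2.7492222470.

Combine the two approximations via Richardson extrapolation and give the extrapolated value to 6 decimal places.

r = 2: numerator weight 4, denominator 3.
4*2.7492222470 − 2.7700372016 = 8.2268517864
Denominator 4 − 1 = 3.
R = 8.2268517864/3 = 2.7422839288

2.742284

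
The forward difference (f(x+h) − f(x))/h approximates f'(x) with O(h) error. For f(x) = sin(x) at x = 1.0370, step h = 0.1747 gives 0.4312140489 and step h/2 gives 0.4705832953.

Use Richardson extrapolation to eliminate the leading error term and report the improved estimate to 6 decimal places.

0.509953

Method order is 1; weight 2^1 = 2.
Top: 2(0.4705832953) − (0.4312140489) = 0.5099525417
0.5099525417 ÷ 1 = 0.5099525417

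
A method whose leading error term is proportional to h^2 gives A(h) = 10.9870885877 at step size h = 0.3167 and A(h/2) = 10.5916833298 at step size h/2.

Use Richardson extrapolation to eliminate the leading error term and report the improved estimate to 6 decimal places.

10.459882

Method order is 2; weight 2^2 = 4.
Weighted: 42.3667333192 − 10.9870885877 = 31.3796447315
Extrapolated: 31.3796447315 / 3 = 10.4598815772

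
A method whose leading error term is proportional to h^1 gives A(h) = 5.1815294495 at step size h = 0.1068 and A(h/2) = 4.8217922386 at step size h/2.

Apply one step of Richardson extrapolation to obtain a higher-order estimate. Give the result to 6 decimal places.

r = 1, so 2^r = 2.
2×4.8217922386 = 9.6435844772; subtract 5.1815294495 → 4.4620550277
Divide by 2^1 − 1 = 1.
Extrapolated: 4.4620550277 / 1 = 4.4620550277
Correction |R − A(h/2)| = 3.597e-01; gap |A(h/2) − A(h)| = 3.597e-01.

4.462055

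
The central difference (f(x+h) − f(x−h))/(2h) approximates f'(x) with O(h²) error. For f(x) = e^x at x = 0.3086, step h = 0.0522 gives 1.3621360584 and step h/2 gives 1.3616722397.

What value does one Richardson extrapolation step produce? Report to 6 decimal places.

1.361518

r = 2, so 2^r = 4.
2^2 × A(h/2) = 5.4466889588; minus A(h) gives 4.0845529004.
Extrapolated: 4.0845529004 / 3 = 1.3615176335
Gap between inputs: 4.638e-04; correction applied: −0.0001546062.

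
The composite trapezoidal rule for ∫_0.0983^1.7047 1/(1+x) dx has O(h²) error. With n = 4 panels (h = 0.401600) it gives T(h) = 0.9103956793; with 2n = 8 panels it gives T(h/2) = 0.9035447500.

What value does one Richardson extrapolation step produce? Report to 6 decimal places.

Leading term ∝ h^2; use weight 4 = 2^2.
4×0.9035447500 = 3.6141790000; 3.6141790000 − 0.9103956793 = 2.7037833207
(4×0.9035447500 − 0.9103956793)/(4 − 1) = 0.9012611069
Correction |R − A(h/2)| = 2.284e-03; gap |A(h/2) − A(h)| = 6.851e-03.

0.901261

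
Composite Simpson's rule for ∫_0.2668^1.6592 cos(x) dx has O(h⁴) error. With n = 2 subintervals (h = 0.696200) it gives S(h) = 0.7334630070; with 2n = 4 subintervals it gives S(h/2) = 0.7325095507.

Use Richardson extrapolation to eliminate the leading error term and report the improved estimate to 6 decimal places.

0.732446

Method order is 4; weight 2^4 = 16.
Difference of the inputs: 0.7325095507 − 0.7334630070 = -0.0009534563
Correction (A(h/2) − A(h))/(16 − 1) = (-0.0009534563)/15 = -0.0000635638
R = 0.7325095507 − 0.0000635638 = 0.7324459869
Gap between inputs: 9.535e-04; correction applied: −0.0000635638.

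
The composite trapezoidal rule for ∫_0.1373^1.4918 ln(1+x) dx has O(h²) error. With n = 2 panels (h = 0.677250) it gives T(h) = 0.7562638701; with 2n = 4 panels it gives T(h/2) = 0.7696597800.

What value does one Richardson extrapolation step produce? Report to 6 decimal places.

0.774125

The method has order 2: 2^2 = 4.
A(h/2) − A(h) = 0.7696597800 − 0.7562638701 = 0.0133959099
Correction (A(h/2) − A(h))/(4 − 1) = 0.0133959099/3 = 0.0044653033
R = A(h/2) + (A(h/2) − A(h))/3 = 0.7696597800 + 0.0044653033 = 0.7741250833
Gap between inputs: 1.340e-02; correction applied: +0.0044653033.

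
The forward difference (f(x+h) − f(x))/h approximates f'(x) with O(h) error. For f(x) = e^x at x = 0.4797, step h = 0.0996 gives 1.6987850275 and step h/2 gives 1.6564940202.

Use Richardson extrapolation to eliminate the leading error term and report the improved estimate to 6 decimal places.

Error is O(h^1); halving h shrinks it by 2^1 = 2.
2^1 × A(h/2) = 3.3129880404; minus A(h) gives 1.6142030129.
1.6142030129 ÷ 1 = 1.6142030129
Gap between inputs: 4.229e-02; correction applied: −0.0422910073.

1.614203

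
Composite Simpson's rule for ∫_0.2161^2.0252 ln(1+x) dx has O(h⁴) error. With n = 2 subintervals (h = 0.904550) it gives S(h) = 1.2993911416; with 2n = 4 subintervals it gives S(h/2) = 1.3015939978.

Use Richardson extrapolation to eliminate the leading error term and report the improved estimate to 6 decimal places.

1.301741

The method has order 4: 2^4 = 16.
Difference of the inputs: 1.3015939978 − 1.2993911416 = 0.0022028562
Correction (A(h/2) − A(h))/(16 − 1) = 0.0022028562/15 = 0.0001468571
R = 1.3015939978 + 0.0001468571 = 1.3017408549
Gap between inputs: 2.203e-03; correction applied: +0.0001468571.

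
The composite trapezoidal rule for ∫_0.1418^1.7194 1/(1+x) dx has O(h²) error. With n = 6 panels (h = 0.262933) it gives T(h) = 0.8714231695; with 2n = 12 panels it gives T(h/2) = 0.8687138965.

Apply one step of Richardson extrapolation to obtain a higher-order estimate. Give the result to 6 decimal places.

0.867811

With r = 2 the leading error scales as h^2, so the weight is 2^2 = 4.
4 × 0.8687138965 − 0.8714231695 = 2.6034324165
R = 2.6034324165/3 = 0.8678108055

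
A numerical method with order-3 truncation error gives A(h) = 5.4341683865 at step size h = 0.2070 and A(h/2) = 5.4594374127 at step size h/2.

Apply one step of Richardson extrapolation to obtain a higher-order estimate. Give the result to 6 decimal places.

Method order is 3; weight 2^3 = 8.
Top: 8(5.4594374127) − (5.4341683865) = 38.2413309151
Denominator 8 − 1 = 7.
Extrapolated: 38.2413309151 / 7 = 5.4630472736

5.463047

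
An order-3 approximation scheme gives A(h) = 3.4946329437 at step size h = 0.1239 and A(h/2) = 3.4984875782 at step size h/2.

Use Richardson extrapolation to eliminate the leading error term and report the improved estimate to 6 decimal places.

Error is O(h^3); halving h shrinks it by 2^3 = 8.
Weighted: 27.9879006256 − 3.4946329437 = 24.4932676819
Divide by 2^3 − 1 = 7.
R = 24.4932676819/7 = 3.4990382403

3.499038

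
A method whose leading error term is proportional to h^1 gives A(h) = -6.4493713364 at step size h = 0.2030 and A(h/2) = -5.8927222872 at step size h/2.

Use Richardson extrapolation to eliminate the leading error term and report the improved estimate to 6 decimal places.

Method order is 1; weight 2^1 = 2.
Weighted: (-11.7854445744) − (-6.4493713364) = -5.3360732380
Extrapolated: (-5.3360732380) / 1 = -5.3360732380

-5.336073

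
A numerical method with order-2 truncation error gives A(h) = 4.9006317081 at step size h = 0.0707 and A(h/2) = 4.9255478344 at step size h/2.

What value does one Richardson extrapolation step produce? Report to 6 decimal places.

With r = 2 the leading error scales as h^2, so the weight is 2^2 = 4.
Top: 4(4.9255478344) − (4.9006317081) = 14.8015596295
R = 14.8015596295/3 = 4.9338532098
Gap between inputs: 2.492e-02; correction applied: +0.0083053754.

4.933853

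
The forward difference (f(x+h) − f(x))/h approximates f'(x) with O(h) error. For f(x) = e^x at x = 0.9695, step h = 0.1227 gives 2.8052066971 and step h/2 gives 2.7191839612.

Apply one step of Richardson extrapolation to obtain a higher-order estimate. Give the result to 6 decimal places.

The method has order 1: 2^1 = 2.
2*2.7191839612 = 5.4383679224; subtract 2.8052066971 → 2.6331612253
(2*2.7191839612 − 2.8052066971)/(2 − 1) = 2.6331612253

2.633161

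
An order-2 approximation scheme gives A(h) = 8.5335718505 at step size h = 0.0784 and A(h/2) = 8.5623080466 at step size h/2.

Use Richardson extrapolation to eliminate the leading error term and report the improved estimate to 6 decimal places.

8.571887

r = 2, so 2^r = 4.
Top: 4(8.5623080466) − (8.5335718505) = 25.7156603359
25.7156603359 ÷ 3 = 8.5718867786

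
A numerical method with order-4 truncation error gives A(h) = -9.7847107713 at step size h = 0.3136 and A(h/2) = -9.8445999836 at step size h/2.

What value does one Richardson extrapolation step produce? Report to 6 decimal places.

-9.848593

Method order is 4; weight 2^4 = 16.
16 × (-9.8445999836) = -157.5135997376; (-157.5135997376) − (-9.7847107713) = -147.7288889663
Divide by 2^4 − 1 = 15.
Result: -9.8485925978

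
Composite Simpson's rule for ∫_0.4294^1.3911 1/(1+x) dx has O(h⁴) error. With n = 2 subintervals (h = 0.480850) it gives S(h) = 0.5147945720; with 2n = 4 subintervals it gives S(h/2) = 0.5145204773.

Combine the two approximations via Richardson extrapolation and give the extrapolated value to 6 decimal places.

0.514502

r = 4, so 2^r = 16.
16×0.5145204773 − 0.5147945720 = 7.7175330648
Denominator 16 − 1 = 15.
(16×0.5145204773 − 0.5147945720)/(16 − 1) = 0.5145022043
Shift from A(h/2): −0.0000182730.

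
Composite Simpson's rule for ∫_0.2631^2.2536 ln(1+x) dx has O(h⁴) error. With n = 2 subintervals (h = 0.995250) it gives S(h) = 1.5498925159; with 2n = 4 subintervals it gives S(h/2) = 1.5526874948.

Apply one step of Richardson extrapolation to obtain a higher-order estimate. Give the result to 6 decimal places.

1.552874

r = 4, so 2^r = 16.
2^4*A(h/2) = 24.8429999168; minus A(h) gives 23.2931074009.
Extrapolated: 23.2931074009 / 15 = 1.5528738267
Shift from A(h/2): +0.0001863319.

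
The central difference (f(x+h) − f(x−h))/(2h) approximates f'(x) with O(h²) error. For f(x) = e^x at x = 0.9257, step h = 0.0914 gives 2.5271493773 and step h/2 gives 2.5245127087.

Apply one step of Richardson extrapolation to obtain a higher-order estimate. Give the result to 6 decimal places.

Method order is 2; weight 2^2 = 4.
4 × 2.5245127087 = 10.0980508348; 10.0980508348 − 2.5271493773 = 7.5709014575
Denominator 4 − 1 = 3.
Result: 2.5236338192

2.523634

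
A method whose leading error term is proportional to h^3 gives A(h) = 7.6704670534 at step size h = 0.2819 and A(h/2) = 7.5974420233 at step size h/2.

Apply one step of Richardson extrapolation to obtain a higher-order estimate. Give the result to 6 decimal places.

Leading term ∝ h^3; use weight 8 = 2^3.
Weighted: 60.7795361864 − 7.6704670534 = 53.1090691330
Extrapolated: 53.1090691330 / 7 = 7.5870098761

7.587010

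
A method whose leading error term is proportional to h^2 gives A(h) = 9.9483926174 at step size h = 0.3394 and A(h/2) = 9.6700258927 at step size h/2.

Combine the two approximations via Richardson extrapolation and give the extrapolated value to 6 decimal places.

9.577237

r = 2: numerator weight 4, denominator 3.
4*9.6700258927 − 9.9483926174 = 28.7317109534
Divide by 2^2 − 1 = 3.
28.7317109534 ÷ 3 = 9.5772369845
Gap between inputs: 2.784e-01; correction applied: −0.0927889082.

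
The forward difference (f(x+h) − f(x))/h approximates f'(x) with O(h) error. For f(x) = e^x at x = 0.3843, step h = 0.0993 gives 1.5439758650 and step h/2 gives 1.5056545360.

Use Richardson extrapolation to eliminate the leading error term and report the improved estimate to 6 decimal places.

1.467333

With r = 1 the leading error scales as h^1, so the weight is 2^1 = 2.
2·1.5056545360 = 3.0113090720; subtract 1.5439758650 → 1.4673332070
(2·1.5056545360 − 1.5439758650)/(2 − 1) = 1.4673332070
Gap between inputs: 3.832e-02; correction applied: −0.0383213290.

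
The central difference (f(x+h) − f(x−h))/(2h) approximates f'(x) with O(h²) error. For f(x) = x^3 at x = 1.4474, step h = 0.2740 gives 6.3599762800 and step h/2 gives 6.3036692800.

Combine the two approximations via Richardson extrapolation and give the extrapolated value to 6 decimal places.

6.284900

Order 2 gives 2^r = 4 and 2^r − 1 = 3.
Numerator 4·A(h/2) − A(h) = 4·6.3036692800 − 6.3599762800 = 18.8547008400
(4·6.3036692800 − 6.3599762800)/(4 − 1) = 6.2849002800
Correction |R − A(h/2)| = 1.877e-02; gap |A(h/2) − A(h)| = 5.631e-02.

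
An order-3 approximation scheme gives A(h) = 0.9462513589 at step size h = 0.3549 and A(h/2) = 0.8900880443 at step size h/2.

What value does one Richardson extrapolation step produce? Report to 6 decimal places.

r = 3: numerator weight 8, denominator 7.
Top: 8(0.8900880443) − (0.9462513589) = 6.1744529955
(8 × 0.8900880443 − 0.9462513589)/(8 − 1) = 0.8820647136
Shift from A(h/2): −0.0080233307.

0.882065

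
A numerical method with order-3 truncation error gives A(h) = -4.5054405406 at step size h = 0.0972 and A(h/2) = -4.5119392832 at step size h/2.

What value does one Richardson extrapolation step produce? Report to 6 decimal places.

The method has order 3: 2^3 = 8.
8×(-4.5119392832) = -36.0955142656; subtract (-4.5054405406) → -31.5900737250
Denominator 8 − 1 = 7.
Extrapolated: (-31.5900737250) / 7 = -4.5128676750
Shift from A(h/2): −0.0009283918.

-4.512868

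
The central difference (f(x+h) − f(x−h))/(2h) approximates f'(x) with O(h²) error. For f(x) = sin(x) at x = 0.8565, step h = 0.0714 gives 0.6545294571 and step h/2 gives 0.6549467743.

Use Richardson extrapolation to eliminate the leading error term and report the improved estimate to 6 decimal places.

Error is O(h^2); halving h shrinks it by 2^2 = 4.
A(h/2) − A(h) = 0.6549467743 − 0.6545294571 = 0.0004173172
Correction (A(h/2) − A(h))/(4 − 1) = 0.0004173172/3 = 0.0001391057
R = 0.6549467743 + 0.0001391057 = 0.6550858800

0.655086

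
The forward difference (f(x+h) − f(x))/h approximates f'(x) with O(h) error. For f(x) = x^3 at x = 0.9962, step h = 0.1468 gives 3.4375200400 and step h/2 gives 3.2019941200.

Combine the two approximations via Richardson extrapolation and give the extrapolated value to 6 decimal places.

Method order is 1; weight 2^1 = 2.
Difference of the inputs: 3.2019941200 − 3.4375200400 = -0.2355259200
Correction (A(h/2) − A(h))/(2 − 1) = (-0.2355259200)/1 = -0.2355259200
R = 3.2019941200 − 0.2355259200 = 2.9664682000
Correction |R − A(h/2)| = 2.355e-01; gap |A(h/2) − A(h)| = 2.355e-01.

2.966468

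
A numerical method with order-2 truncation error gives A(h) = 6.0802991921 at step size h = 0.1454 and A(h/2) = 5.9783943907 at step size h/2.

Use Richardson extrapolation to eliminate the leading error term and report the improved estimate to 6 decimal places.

With r = 2 the leading error scales as h^2, so the weight is 2^2 = 4.
Difference of the inputs: 5.9783943907 − 6.0802991921 = -0.1019048014
Correction (A(h/2) − A(h))/(4 − 1) = (-0.1019048014)/3 = -0.0339682671
R = A(h/2) + (A(h/2) − A(h))/3 = 5.9783943907 − 0.0339682671 = 5.9444261236

5.944426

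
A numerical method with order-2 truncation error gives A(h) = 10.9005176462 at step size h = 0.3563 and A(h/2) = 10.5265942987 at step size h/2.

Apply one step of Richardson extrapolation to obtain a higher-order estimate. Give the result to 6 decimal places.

r = 2: numerator weight 4, denominator 3.
Top: 4(10.5265942987) − (10.9005176462) = 31.2058595486
Divide by 2^2 − 1 = 3.
Result: 10.4019531829
Gap between inputs: 3.739e-01; correction applied: −0.1246411158.

10.401953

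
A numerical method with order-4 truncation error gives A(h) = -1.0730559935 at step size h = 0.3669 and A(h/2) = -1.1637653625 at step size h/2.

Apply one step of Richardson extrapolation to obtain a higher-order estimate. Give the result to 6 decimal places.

-1.169813

r = 4, so 2^r = 16.
Top: 16(-1.1637653625) − (-1.0730559935) = -17.5471898065
(-17.5471898065) ÷ 15 = -1.1698126538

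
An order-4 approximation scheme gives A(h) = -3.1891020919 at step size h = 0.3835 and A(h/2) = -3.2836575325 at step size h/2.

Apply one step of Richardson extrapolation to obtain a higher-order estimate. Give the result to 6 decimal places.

r = 4, so 2^r = 16.
16 × (-3.2836575325) − (-3.1891020919) = -49.3494184281
Divide by 2^4 − 1 = 15.
Result: -3.2899612285

-3.289961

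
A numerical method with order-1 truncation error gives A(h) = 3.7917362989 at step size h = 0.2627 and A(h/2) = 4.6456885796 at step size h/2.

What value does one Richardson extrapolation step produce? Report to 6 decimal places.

5.499641

Order 1 gives 2^r = 2 and 2^r − 1 = 1.
Top: 2(4.6456885796) − (3.7917362989) = 5.4996408603
Divide by 2^1 − 1 = 1.
5.4996408603 ÷ 1 = 5.4996408603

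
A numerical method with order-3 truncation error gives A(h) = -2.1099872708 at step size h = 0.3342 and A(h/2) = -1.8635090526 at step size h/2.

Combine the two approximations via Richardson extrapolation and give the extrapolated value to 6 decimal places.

r = 3, so 2^r = 8.
Weighted: (-14.9080724208) − (-2.1099872708) = -12.7980851500
(8 × (-1.8635090526) − (-2.1099872708))/(8 − 1) = -1.8282978786
Gap between inputs: 2.465e-01; correction applied: +0.0352111740.

-1.828298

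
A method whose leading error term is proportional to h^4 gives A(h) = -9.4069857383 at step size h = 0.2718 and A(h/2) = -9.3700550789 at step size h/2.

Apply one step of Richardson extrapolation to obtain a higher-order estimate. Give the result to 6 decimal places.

Order 4 gives 2^r = 16 and 2^r − 1 = 15.
Weighted: (-149.9208812624) − (-9.4069857383) = -140.5138955241
(16×(-9.3700550789) − (-9.4069857383))/(16 − 1) = -9.3675930349
Gap between inputs: 3.693e-02; correction applied: +0.0024620440.

-9.367593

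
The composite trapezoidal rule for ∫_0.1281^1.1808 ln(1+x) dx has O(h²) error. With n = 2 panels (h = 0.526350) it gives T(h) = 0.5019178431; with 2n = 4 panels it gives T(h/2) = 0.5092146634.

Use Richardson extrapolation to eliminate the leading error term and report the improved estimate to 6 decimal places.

With r = 2 the leading error scales as h^2, so the weight is 2^2 = 4.
4 × 0.5092146634 = 2.0368586536; 2.0368586536 − 0.5019178431 = 1.5349408105
Divide by 2^2 − 1 = 3.
Extrapolated: 1.5349408105 / 3 = 0.5116469368

0.511647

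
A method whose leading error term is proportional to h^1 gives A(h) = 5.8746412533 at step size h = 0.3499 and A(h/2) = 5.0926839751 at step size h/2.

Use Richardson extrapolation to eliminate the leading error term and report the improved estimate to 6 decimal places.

With r = 1 the leading error scales as h^1, so the weight is 2^1 = 2.
Numerator 2*A(h/2) − A(h) = 2*5.0926839751 − 5.8746412533 = 4.3107266969
Denominator 2 − 1 = 1.
Extrapolated: 4.3107266969 / 1 = 4.3107266969

4.310727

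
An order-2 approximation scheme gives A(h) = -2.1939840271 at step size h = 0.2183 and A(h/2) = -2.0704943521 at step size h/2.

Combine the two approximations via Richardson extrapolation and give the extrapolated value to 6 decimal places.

Method order is 2; weight 2^2 = 4.
Numerator 4*A(h/2) − A(h) = 4*(-2.0704943521) − (-2.1939840271) = -6.0879933813
Divide by 2^2 − 1 = 3.
R = (-6.0879933813)/3 = -2.0293311271

-2.029331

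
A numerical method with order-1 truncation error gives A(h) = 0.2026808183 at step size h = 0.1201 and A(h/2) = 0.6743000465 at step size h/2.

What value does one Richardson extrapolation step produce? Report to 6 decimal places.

1.145919

Method order is 1; weight 2^1 = 2.
Difference of the inputs: 0.6743000465 − 0.2026808183 = 0.4716192282
Correction (A(h/2) − A(h))/(2 − 1) = 0.4716192282/1 = 0.4716192282
R = 0.6743000465 + 0.4716192282 = 1.1459192747
Shift from A(h/2): +0.4716192282.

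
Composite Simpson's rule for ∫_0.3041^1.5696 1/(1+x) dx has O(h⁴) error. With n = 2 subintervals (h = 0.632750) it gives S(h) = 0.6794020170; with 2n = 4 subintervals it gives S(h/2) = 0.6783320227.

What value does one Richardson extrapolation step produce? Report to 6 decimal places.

r = 4, so 2^r = 16.
16·0.6783320227 = 10.8533123632; subtract 0.6794020170 → 10.1739103462
10.1739103462 ÷ 15 = 0.6782606897

0.678261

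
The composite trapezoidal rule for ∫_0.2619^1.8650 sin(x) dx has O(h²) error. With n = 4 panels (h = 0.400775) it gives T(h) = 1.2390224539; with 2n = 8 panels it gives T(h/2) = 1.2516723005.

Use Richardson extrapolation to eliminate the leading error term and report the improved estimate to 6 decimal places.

1.255889

Order 2 gives 2^r = 4 and 2^r − 1 = 3.
Numerator 4*A(h/2) − A(h) = 4*1.2516723005 − 1.2390224539 = 3.7676667481
Denominator 4 − 1 = 3.
(4*1.2516723005 − 1.2390224539)/(4 − 1) = 1.2558889160
Shift from A(h/2): +0.0042166155.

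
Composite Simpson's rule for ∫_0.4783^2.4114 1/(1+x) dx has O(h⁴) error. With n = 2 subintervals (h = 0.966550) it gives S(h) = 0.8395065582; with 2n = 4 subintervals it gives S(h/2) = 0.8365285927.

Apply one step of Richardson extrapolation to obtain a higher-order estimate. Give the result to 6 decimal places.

r = 4, so 2^r = 16.
2^4*A(h/2) = 13.3844574832; minus A(h) gives 12.5449509250.
Denominator 16 − 1 = 15.
R = 12.5449509250/15 = 0.8363300617
Gap between inputs: 2.978e-03; correction applied: −0.0001985310.

0.836330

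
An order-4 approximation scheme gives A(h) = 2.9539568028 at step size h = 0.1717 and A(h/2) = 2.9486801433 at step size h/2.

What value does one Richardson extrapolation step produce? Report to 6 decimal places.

2.948328

Method order is 4; weight 2^4 = 16.
16 × 2.9486801433 = 47.1788822928; 47.1788822928 − 2.9539568028 = 44.2249254900
Denominator 16 − 1 = 15.
Result: 2.9483283660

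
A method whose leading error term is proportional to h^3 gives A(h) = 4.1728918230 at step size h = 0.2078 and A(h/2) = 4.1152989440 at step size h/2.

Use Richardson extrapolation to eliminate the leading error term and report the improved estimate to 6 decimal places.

Order 3 gives 2^r = 8 and 2^r − 1 = 7.
2^3×A(h/2) = 32.9223915520; minus A(h) gives 28.7494997290.
Extrapolated: 28.7494997290 / 7 = 4.1070713899
Correction |R − A(h/2)| = 8.228e-03; gap |A(h/2) − A(h)| = 5.759e-02.

4.107071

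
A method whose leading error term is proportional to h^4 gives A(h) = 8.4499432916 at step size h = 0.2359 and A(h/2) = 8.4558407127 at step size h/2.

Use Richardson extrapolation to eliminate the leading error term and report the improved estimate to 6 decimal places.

8.456234

The method has order 4: 2^4 = 16.
Numerator 16*A(h/2) − A(h) = 16*8.4558407127 − 8.4499432916 = 126.8435081116
Denominator 16 − 1 = 15.
R = 126.8435081116/15 = 8.4562338741
Shift from A(h/2): +0.0003931614.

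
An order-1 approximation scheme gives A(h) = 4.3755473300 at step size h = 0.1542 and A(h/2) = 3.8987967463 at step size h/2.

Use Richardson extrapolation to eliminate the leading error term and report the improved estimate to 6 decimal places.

3.422046

The method has order 1: 2^1 = 2.
2×3.8987967463 = 7.7975934926; subtract 4.3755473300 → 3.4220461626
(2×3.8987967463 − 4.3755473300)/(2 − 1) = 3.4220461626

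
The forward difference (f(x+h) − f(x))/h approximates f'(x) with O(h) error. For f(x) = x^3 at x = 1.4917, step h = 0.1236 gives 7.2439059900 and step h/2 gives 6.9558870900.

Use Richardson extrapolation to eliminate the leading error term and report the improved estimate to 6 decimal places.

6.667868

Method order is 1; weight 2^1 = 2.
2×6.9558870900 − 7.2439059900 = 6.6678681900
R = 6.6678681900/1 = 6.6678681900
Correction |R − A(h/2)| = 2.880e-01; gap |A(h/2) − A(h)| = 2.880e-01.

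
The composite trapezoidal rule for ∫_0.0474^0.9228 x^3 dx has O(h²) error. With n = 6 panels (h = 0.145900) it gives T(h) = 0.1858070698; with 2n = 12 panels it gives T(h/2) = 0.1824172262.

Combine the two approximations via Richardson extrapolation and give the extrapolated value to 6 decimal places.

Method order is 2; weight 2^2 = 4.
Weighted: 0.7296689048 − 0.1858070698 = 0.5438618350
R = 0.5438618350/3 = 0.1812872783
Gap between inputs: 3.390e-03; correction applied: −0.0011299479.

0.181287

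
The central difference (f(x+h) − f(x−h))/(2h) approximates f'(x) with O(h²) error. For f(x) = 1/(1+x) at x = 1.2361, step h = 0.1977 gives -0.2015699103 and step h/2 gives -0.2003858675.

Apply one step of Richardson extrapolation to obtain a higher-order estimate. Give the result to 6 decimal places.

Leading term ∝ h^2; use weight 4 = 2^2.
4·(-0.2003858675) = -0.8015434700; subtract (-0.2015699103) → -0.5999735597
(4·(-0.2003858675) − (-0.2015699103))/(4 − 1) = -0.1999911866
Shift from A(h/2): +0.0003946809.

-0.199991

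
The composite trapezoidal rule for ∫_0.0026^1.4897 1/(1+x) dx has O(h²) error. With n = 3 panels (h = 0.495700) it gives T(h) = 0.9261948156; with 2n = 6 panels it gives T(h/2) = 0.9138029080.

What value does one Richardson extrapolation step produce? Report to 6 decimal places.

0.909672

With r = 2 the leading error scales as h^2, so the weight is 2^2 = 4.
Difference of the inputs: 0.9138029080 − 0.9261948156 = -0.0123919076
Divide by 2^2 − 1 = 3: (-0.0123919076)/3 = -0.0041306359
R = A(h/2) + (A(h/2) − A(h))/3 = 0.9138029080 − 0.0041306359 = 0.9096722721
Gap between inputs: 1.239e-02; correction applied: −0.0041306359.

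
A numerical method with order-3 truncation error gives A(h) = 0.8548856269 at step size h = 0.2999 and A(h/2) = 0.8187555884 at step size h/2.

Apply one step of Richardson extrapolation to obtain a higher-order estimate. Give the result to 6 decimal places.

0.813594

r = 3: numerator weight 8, denominator 7.
2^3×A(h/2) = 6.5500447072; minus A(h) gives 5.6951590803.
Divide by 2^3 − 1 = 7.
5.6951590803 ÷ 7 = 0.8135941543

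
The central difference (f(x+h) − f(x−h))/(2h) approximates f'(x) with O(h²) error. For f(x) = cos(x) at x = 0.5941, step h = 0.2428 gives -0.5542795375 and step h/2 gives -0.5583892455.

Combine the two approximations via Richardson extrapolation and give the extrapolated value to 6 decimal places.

-0.559759

Method order is 2; weight 2^2 = 4.
4·(-0.5583892455) = -2.2335569820; (-2.2335569820) − (-0.5542795375) = -1.6792774445
Denominator 4 − 1 = 3.
So the Richardson estimate is -0.5597591482.
Correction |R − A(h/2)| = 1.370e-03; gap |A(h/2) − A(h)| = 4.110e-03.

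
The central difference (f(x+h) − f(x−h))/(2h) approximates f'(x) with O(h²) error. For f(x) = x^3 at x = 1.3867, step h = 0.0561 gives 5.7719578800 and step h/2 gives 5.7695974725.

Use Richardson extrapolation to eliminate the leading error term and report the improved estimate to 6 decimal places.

5.768811

r = 2, so 2^r = 4.
4·5.7695974725 = 23.0783898900; subtract 5.7719578800 → 17.3064320100
Denominator 4 − 1 = 3.
So the Richardson estimate is 5.7688106700.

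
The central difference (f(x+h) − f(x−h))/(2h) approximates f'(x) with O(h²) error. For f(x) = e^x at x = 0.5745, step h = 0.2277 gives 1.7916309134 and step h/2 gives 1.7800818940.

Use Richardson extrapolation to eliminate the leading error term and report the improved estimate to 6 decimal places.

Order 2 gives 2^r = 4 and 2^r − 1 = 3.
4 × 1.7800818940 = 7.1203275760; subtract 1.7916309134 → 5.3286966626
5.3286966626 ÷ 3 = 1.7762322209
Correction |R − A(h/2)| = 3.850e-03; gap |A(h/2) − A(h)| = 1.155e-02.

1.776232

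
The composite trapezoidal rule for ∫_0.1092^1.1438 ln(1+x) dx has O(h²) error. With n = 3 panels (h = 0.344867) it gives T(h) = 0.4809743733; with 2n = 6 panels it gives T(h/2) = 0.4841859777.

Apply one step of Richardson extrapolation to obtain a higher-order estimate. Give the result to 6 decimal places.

0.485257

r = 2: numerator weight 4, denominator 3.
Weighted: 1.9367439108 − 0.4809743733 = 1.4557695375
Denominator 4 − 1 = 3.
Result: 0.4852565125
Shift from A(h/2): +0.0010705348.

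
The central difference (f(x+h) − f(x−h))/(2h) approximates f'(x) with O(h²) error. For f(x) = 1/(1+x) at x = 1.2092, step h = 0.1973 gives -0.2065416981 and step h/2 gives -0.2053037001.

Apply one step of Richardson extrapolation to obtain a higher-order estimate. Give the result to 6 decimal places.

-0.204891

Leading term ∝ h^2; use weight 4 = 2^2.
Top: 4(-0.2053037001) − (-0.2065416981) = -0.6146731023
Denominator 4 − 1 = 3.
(-0.6146731023) ÷ 3 = -0.2048910341
Shift from A(h/2): +0.0004126660.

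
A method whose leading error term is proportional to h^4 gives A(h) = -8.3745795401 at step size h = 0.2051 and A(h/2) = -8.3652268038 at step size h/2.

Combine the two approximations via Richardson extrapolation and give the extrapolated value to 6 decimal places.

r = 4: numerator weight 16, denominator 15.
16 × (-8.3652268038) = -133.8436288608; (-133.8436288608) − (-8.3745795401) = -125.4690493207
(16 × (-8.3652268038) − (-8.3745795401))/(16 − 1) = -8.3646032880
Shift from A(h/2): +0.0006235158.

-8.364603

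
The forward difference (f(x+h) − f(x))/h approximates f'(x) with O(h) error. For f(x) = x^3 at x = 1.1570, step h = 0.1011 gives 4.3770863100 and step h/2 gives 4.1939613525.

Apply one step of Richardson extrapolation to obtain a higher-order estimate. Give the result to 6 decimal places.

With r = 1 the leading error scales as h^1, so the weight is 2^1 = 2.
Weighted: 8.3879227050 − 4.3770863100 = 4.0108363950
Extrapolated: 4.0108363950 / 1 = 4.0108363950
Shift from A(h/2): −0.1831249575.

4.010836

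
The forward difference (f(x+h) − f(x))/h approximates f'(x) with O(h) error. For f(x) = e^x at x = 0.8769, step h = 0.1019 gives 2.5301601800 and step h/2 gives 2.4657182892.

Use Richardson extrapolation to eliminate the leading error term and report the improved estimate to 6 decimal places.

Method order is 1; weight 2^1 = 2.
Weighted: 4.9314365784 − 2.5301601800 = 2.4012763984
Divide by 2^1 − 1 = 1.
So the Richardson estimate is 2.4012763984.

2.401276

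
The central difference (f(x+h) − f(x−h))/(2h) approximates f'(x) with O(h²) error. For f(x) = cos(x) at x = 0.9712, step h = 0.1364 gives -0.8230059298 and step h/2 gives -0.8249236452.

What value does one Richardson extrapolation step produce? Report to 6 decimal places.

Error is O(h^2); halving h shrinks it by 2^2 = 4.
Weighted: (-3.2996945808) − (-0.8230059298) = -2.4766886510
Denominator 4 − 1 = 3.
Result: -0.8255628837
Shift from A(h/2): −0.0006392385.

-0.825563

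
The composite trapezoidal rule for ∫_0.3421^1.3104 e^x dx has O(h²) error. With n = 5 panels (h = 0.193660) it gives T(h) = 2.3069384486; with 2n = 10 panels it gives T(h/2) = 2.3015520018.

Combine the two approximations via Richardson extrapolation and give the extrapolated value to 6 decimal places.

The method has order 2: 2^2 = 4.
Numerator 4 × A(h/2) − A(h) = 4 × 2.3015520018 − 2.3069384486 = 6.8992695586
6.8992695586 ÷ 3 = 2.2997565195

2.299757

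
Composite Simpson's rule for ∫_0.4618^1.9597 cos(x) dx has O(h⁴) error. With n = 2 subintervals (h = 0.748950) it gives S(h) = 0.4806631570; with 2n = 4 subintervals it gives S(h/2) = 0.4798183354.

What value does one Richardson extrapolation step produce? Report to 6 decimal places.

0.479762

The method has order 4: 2^4 = 16.
Weighted: 7.6770933664 − 0.4806631570 = 7.1964302094
Extrapolated: 7.1964302094 / 15 = 0.4797620140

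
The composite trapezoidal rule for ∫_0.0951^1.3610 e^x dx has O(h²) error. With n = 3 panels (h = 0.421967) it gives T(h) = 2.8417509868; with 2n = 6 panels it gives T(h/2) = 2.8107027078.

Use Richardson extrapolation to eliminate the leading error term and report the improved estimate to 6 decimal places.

Order 2 gives 2^r = 4 and 2^r − 1 = 3.
Top: 4(2.8107027078) − (2.8417509868) = 8.4010598444
Denominator 4 − 1 = 3.
So the Richardson estimate is 2.8003532815.
Shift from A(h/2): −0.0103494263.

2.800353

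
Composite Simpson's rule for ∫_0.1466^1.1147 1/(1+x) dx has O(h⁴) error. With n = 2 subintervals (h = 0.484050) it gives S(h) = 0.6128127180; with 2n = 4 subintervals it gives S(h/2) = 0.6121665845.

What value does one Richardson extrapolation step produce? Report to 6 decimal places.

0.612124

The method has order 4: 2^4 = 16.
16·0.6121665845 − 0.6128127180 = 9.1818526340
Denominator 16 − 1 = 15.
(16·0.6121665845 − 0.6128127180)/(16 − 1) = 0.6121235089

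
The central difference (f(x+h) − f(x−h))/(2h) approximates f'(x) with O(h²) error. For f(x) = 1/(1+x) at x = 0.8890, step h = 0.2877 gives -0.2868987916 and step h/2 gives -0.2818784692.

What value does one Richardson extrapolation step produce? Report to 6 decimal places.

The method has order 2: 2^2 = 4.
4·(-0.2818784692) = -1.1275138768; subtract (-0.2868987916) → -0.8406150852
Denominator 4 − 1 = 3.
(-0.8406150852) ÷ 3 = -0.2802050284

-0.280205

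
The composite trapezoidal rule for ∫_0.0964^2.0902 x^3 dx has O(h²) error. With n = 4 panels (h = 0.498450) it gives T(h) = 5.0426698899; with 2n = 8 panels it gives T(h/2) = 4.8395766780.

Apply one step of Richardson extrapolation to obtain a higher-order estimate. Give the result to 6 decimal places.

4.771879

Error is O(h^2); halving h shrinks it by 2^2 = 4.
Top: 4(4.8395766780) − (5.0426698899) = 14.3156368221
Extrapolated: 14.3156368221 / 3 = 4.7718789407
Correction |R − A(h/2)| = 6.770e-02; gap |A(h/2) − A(h)| = 2.031e-01.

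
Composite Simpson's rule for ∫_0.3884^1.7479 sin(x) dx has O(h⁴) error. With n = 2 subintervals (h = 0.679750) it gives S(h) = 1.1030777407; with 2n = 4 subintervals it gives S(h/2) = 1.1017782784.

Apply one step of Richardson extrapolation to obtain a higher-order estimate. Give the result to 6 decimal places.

Method order is 4; weight 2^4 = 16.
A(h/2) − A(h) = 1.1017782784 − 1.1030777407 = -0.0012994623
Correction (A(h/2) − A(h))/(16 − 1) = (-0.0012994623)/15 = -0.0000866308
R = 1.1017782784 − 0.0000866308 = 1.1016916476

1.101692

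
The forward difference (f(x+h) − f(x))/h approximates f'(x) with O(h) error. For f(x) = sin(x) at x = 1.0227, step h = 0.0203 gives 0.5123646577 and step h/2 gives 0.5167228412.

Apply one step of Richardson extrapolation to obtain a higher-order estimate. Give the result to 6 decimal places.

r = 1: numerator weight 2, denominator 1.
Top: 2(0.5167228412) − (0.5123646577) = 0.5210810247
R = 0.5210810247/1 = 0.5210810247

0.521081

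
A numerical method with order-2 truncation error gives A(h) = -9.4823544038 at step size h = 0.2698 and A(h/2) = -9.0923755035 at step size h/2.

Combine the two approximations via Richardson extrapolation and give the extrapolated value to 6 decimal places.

-8.962383

Leading term ∝ h^2; use weight 4 = 2^2.
Top: 4(-9.0923755035) − (-9.4823544038) = -26.8871476102
(4·(-9.0923755035) − (-9.4823544038))/(4 − 1) = -8.9623825367
Correction |R − A(h/2)| = 1.300e-01; gap |A(h/2) − A(h)| = 3.900e-01.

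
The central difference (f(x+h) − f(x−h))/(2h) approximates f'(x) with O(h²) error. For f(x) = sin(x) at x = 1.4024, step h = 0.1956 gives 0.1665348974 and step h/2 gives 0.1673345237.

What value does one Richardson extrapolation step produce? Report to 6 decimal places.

r = 2, so 2^r = 4.
2^2·A(h/2) = 0.6693380948; minus A(h) gives 0.5028031974.
(4·0.1673345237 − 0.1665348974)/(4 − 1) = 0.1676010658
Gap between inputs: 7.996e-04; correction applied: +0.0002665421.

0.167601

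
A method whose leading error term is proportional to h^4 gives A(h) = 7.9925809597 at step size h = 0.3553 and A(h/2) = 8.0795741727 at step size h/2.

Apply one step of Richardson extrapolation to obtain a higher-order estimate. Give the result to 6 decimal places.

r = 4, so 2^r = 16.
16*8.0795741727 − 7.9925809597 = 121.2806058035
Denominator 16 − 1 = 15.
121.2806058035 ÷ 15 = 8.0853737202

8.085374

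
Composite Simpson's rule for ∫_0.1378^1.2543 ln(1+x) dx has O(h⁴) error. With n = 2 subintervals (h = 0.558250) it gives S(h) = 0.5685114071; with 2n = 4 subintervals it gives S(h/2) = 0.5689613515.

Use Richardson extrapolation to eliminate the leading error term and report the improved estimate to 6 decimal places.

Order 4 gives 2^r = 16 and 2^r − 1 = 15.
16*0.5689613515 = 9.1033816240; 9.1033816240 − 0.5685114071 = 8.5348702169
Denominator 16 − 1 = 15.
Extrapolated: 8.5348702169 / 15 = 0.5689913478

0.568991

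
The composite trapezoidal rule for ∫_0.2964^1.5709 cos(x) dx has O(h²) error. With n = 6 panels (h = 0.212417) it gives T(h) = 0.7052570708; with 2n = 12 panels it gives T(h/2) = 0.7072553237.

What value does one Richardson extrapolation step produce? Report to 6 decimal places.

0.707921

Method order is 2; weight 2^2 = 4.
A(h/2) − A(h) = 0.7072553237 − 0.7052570708 = 0.0019982529
Divide by 2^2 − 1 = 3: 0.0019982529/3 = 0.0006660843
R = A(h/2) + (A(h/2) − A(h))/3 = 0.7072553237 + 0.0006660843 = 0.7079214080
Gap between inputs: 1.998e-03; correction applied: +0.0006660843.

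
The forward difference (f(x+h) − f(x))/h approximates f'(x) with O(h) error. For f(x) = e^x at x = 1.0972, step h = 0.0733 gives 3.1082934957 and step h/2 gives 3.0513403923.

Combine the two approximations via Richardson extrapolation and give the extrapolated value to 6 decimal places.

2.994387

Error is O(h^1); halving h shrinks it by 2^1 = 2.
A(h/2) − A(h) = 3.0513403923 − 3.1082934957 = -0.0569531034
Divide by 2^1 − 1 = 1: (-0.0569531034)/1 = -0.0569531034
R = A(h/2) + (A(h/2) − A(h))/1 = 3.0513403923 − 0.0569531034 = 2.9943872889
Gap between inputs: 5.695e-02; correction applied: −0.0569531034.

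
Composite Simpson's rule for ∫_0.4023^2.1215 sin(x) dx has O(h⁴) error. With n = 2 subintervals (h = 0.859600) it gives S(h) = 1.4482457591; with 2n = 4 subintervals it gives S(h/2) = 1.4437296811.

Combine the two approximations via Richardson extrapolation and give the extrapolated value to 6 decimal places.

1.443429

r = 4, so 2^r = 16.
Top: 16(1.4437296811) − (1.4482457591) = 21.6514291385
(16×1.4437296811 − 1.4482457591)/(16 − 1) = 1.4434286092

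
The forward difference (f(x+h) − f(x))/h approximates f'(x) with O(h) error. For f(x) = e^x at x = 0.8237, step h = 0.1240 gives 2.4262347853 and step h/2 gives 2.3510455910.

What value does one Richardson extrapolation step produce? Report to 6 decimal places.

Error is O(h^1); halving h shrinks it by 2^1 = 2.
2^1·A(h/2) = 4.7020911820; minus A(h) gives 2.2758563967.
Extrapolated: 2.2758563967 / 1 = 2.2758563967

2.275856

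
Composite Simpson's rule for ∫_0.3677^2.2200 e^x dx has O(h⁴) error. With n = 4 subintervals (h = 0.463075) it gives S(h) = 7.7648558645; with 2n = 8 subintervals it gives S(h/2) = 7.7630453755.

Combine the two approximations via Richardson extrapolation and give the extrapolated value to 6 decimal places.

Method order is 4; weight 2^4 = 16.
16×7.7630453755 = 124.2087260080; 124.2087260080 − 7.7648558645 = 116.4438701435
Denominator 16 − 1 = 15.
Result: 7.7629246762

7.762925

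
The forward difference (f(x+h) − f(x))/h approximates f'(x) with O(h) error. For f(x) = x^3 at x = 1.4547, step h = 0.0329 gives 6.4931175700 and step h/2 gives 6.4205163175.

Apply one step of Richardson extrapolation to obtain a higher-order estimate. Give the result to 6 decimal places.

6.347915

Error is O(h^1); halving h shrinks it by 2^1 = 2.
2×6.4205163175 = 12.8410326350; 12.8410326350 − 6.4931175700 = 6.3479150650
Denominator 2 − 1 = 1.
R = 6.3479150650/1 = 6.3479150650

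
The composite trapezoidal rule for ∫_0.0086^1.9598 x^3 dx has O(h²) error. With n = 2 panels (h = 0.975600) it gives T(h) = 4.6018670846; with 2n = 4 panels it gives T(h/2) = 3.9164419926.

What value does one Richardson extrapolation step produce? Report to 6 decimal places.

3.687967

Order 2 gives 2^r = 4 and 2^r − 1 = 3.
Top: 4(3.9164419926) − (4.6018670846) = 11.0639008858
Divide by 2^2 − 1 = 3.
(4·3.9164419926 − 4.6018670846)/(4 − 1) = 3.6879669619
Gap between inputs: 6.854e-01; correction applied: −0.2284750307.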